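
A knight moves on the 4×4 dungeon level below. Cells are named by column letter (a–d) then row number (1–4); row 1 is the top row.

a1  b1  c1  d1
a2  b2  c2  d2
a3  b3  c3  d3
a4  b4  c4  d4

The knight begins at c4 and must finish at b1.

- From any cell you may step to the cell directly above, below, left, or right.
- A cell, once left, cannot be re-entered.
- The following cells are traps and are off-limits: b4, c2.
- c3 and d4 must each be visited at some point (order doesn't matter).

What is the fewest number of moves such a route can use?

6

Any route passes through c3 and d4 in some order between c4 and b1. Summing Manhattan distances along each leg and taking the cheapest ordering (c4 → d4 → c3 → b1) gives a lower bound of 1 + 2 + 3 = 6 moves.
A route of 6 moves achieves this: c4 → d4 → d3 → c3 → b3 → b2 → b1.
Since 6 matches the lower bound, it is optimal.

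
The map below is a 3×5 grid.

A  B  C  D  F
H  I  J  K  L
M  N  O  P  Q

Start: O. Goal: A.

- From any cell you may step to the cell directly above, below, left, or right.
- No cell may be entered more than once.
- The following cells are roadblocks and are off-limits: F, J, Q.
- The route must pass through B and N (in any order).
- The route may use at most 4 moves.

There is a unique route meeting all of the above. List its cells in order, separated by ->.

Any route must reach B and N and still end at A within 4 moves, so the order of the required stops is forced.
Route from O: left 1 to N, up 2 to B, left 1 to A — 4 moves in all.
Check: all required cells visited; 4 ≤ 4 moves.

O -> N -> I -> B -> A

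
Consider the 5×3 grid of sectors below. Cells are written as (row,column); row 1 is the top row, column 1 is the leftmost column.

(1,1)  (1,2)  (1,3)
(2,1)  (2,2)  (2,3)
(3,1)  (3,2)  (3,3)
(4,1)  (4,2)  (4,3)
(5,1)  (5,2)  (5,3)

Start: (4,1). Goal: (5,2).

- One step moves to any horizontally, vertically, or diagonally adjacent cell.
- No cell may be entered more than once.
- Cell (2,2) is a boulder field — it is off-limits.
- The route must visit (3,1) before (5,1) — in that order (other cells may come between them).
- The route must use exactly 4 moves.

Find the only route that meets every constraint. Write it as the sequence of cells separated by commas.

(4,1), (3,1), (4,2), (5,1), (5,2)

The waypoints must appear in the order (3,1), (5,1), with no cell reused.
Route from (4,1): up to (3,1), down-right to (4,2), down-left to (5,1), right to (5,2) — 4 moves in all.
Check: order respected ((3,1) at step 1, (5,1) at step 3); 4 moves as required.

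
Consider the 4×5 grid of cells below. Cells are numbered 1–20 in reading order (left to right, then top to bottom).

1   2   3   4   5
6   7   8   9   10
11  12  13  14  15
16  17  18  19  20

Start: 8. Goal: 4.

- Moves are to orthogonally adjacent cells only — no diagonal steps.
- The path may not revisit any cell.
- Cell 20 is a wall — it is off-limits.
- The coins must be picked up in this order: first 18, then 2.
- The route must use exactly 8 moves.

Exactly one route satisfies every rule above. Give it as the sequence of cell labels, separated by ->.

8 -> 13 -> 18 -> 17 -> 12 -> 7 -> 2 -> 3 -> 4

The waypoints must appear in the order 18, 2, with no cell reused.
Route from 8: 2× down (reaching 18), left to 17, 3× up (reaching 2), 2× right (reaching 4) — 8 moves in all.
Check: order respected (18 at step 2, 2 at step 6); 8 moves as required.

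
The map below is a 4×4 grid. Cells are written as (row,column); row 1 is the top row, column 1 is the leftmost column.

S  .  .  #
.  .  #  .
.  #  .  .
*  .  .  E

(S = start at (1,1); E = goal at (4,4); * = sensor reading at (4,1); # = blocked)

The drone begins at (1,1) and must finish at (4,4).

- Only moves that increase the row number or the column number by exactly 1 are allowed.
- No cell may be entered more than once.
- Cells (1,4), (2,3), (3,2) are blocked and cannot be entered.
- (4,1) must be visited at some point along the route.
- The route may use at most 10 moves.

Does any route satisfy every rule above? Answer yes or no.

yes

One route that works: (1,1) → (2,1) → (3,1) → (4,1) → (4,2) → (4,3) → (4,4).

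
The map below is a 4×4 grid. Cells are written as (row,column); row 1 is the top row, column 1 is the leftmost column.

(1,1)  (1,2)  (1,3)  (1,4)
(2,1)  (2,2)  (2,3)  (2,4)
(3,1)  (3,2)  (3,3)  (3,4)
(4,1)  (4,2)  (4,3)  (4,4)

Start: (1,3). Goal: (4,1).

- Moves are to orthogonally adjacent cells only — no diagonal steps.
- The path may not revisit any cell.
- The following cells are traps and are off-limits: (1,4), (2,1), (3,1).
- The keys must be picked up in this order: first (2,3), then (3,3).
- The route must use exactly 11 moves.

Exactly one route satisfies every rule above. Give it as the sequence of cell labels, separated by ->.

(1,3) -> (1,2) -> (2,2) -> (2,3) -> (2,4) -> (3,4) -> (4,4) -> (4,3) -> (3,3) -> (3,2) -> (4,2) -> (4,1)

The waypoints must appear in the order (2,3), (3,3), with no cell reused.
Route from (1,3): left to (1,2), down to (2,2), 2× right (reaching (2,4)), 2× down (reaching (4,4)), left to (4,3), up to (3,3), left to (3,2), down to (4,2), left to (4,1) — 11 moves in all.
Check: order respected ((2,3) at step 3, (3,3) at step 8); 11 moves as required.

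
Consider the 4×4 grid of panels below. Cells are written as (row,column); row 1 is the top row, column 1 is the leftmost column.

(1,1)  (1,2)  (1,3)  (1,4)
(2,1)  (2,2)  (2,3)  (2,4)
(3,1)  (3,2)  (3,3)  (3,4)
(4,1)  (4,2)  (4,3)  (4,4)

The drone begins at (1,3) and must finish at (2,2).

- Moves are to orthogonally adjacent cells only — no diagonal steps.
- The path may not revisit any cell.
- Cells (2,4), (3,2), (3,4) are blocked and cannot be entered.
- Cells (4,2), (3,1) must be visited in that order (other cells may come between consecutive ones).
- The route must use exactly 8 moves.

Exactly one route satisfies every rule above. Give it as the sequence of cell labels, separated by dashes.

(1,3) - (2,3) - (3,3) - (4,3) - (4,2) - (4,1) - (3,1) - (2,1) - (2,2)

The waypoints must appear in the order (4,2), (3,1), with no cell reused.
Route from (1,3): down 3 to (4,3), left 2 to (4,1), up 2 to (2,1), right 1 to (2,2) — 8 moves in all.
Check: order respected ((4,2) at step 4, (3,1) at step 6); 8 moves as required.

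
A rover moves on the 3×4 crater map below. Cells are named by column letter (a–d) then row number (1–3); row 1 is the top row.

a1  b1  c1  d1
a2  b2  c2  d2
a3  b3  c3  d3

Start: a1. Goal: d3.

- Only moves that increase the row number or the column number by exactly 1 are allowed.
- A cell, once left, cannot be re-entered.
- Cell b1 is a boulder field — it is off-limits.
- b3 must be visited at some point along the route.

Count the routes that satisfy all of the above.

2

A right/down-only route from a1 to d3 makes exactly 2 down-moves and 3 right-moves in some order.
With no other constraints that would be C(5,2) = 10 routes.
Split at b3 and multiply the segment counts (each segment already excludes blocked cells): a1→b3: 2; b3→d3: 1; product = 2.
That gives 2 routes.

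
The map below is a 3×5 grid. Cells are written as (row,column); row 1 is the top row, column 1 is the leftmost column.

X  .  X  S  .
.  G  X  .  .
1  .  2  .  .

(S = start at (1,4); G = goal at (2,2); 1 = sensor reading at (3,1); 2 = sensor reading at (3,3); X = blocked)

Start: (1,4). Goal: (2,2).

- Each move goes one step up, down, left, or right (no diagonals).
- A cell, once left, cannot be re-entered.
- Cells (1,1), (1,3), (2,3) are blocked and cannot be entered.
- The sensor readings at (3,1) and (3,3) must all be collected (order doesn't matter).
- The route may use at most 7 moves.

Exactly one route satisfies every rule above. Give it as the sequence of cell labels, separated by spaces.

The budget equals the shortest possible length, so every move has to be on a shortest route through the required cells.
Route from (1,4): 2× down (reaching (3,4)), 3× left (reaching (3,1)), up to (2,1), right to (2,2) — 7 moves in all.
Check: all required cells visited; 7 ≤ 7 moves.

(1,4) (2,4) (3,4) (3,3) (3,2) (3,1) (2,1) (2,2)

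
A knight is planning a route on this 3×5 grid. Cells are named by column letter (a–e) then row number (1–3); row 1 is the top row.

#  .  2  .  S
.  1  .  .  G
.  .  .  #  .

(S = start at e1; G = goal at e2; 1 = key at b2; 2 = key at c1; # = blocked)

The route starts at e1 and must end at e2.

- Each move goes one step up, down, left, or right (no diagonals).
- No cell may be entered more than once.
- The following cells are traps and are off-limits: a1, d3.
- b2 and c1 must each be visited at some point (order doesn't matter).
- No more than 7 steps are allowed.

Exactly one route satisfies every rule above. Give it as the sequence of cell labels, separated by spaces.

e1 d1 c1 b1 b2 c2 d2 e2

The budget equals the shortest possible length, so every move has to be on a shortest route through the required cells.
Route from e1: left 3 to b1, down 1 to b2, right 3 to e2 — 7 moves in all.
Check: all required cells visited; 7 ≤ 7 moves.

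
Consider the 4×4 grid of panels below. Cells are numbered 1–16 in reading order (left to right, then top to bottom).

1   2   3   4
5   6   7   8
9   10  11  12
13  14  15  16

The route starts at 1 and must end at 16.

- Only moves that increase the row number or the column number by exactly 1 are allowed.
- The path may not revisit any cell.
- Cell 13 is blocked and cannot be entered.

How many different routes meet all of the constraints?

A right/down-only route from 1 to 16 makes exactly 3 down-moves and 3 right-moves in some order.
With no other constraints that would be C(6,3) = 20 routes.
Subtract routes through each blocked cell (inclusion–exclusion for overlaps): − through 13: 1 → 19.
That gives 19 routes.

19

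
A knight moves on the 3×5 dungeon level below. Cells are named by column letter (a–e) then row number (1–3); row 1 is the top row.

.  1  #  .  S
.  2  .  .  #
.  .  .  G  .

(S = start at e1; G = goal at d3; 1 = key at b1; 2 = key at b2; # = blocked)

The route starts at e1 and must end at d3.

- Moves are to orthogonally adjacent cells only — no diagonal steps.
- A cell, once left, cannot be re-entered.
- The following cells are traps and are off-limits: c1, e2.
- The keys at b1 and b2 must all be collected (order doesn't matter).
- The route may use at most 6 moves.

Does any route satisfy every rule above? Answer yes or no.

Even ignoring the no-revisit rule, getting from e1 to d3, taking the cheapest ordering e1 → b1 → b2 → d3 needs at least 5 + 1 + 3 = 9 moves (fewest moves per leg, detouring around blocked cells), which exceeds the 6-move limit.

no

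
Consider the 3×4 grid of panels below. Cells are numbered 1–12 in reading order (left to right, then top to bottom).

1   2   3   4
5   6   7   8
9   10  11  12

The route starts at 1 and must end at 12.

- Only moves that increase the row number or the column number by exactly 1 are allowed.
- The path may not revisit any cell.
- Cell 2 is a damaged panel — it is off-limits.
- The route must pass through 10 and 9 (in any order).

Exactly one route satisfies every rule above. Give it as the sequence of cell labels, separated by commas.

1, 5, 9, 10, 11, 12

Moves only go right or down, so the column and row indices never decrease.
Route from 1: 2× down (reaching 9), 3× right (reaching 12) — 5 moves in all.
Check: all required cells visited.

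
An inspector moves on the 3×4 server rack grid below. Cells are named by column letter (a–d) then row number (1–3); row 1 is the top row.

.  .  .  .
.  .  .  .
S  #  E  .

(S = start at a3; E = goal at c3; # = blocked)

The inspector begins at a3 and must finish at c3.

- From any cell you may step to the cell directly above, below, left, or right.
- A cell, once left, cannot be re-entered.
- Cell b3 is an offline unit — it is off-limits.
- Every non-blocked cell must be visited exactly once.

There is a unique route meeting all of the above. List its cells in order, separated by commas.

Need to visit all 11 open cells exactly once, starting at a3 and ending at c3.
Cell d1 has only two open neighbours (d2 and c1), so the path must pass straight through it: one of those is the cell it's entered from and the other is where it exits.
Route from a3: 2× up (reaching a1), right to b1, down to b2, right to c2, up to c1, right to d1, 2× down (reaching d3), left to c3 — 10 moves in all.
Check: all 11 open cells covered.

a3, a2, a1, b1, b2, c2, c1, d1, d2, d3, c3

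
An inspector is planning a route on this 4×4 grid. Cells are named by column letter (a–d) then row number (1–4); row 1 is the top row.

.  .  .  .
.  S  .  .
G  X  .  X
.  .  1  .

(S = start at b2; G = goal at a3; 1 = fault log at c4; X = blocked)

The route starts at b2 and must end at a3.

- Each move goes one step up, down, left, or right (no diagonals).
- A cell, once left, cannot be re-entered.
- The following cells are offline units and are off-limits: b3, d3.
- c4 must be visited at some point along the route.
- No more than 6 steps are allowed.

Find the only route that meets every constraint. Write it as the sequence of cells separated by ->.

b2 -> c2 -> c3 -> c4 -> b4 -> a4 -> a3

Any route must reach c4 and still end at a3 within 6 moves, so the order of the required stops is forced.
Route from b2: right 1 to c2, down 2 to c4, left 2 to a4, up 1 to a3 — 6 moves in all.
Check: all required cells visited; 6 ≤ 6 moves.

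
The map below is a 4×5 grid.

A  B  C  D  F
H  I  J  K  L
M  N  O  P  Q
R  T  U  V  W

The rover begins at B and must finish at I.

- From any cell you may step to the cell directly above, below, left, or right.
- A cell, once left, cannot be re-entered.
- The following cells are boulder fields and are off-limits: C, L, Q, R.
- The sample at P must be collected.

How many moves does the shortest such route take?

Any route passes through P somewhere between B and I. Summing Manhattan distances along the two legs (B → P → I) gives a lower bound of 4 + 3 = 7 moves.
The shortest route satisfying every rule uses 9 moves: B → A → H → M → N → O → P → K → J → I.
The no-revisit rule (legs can't share cells) pushes the minimum above the 7-move bound; an exhaustive check rules out every length from 7 to 8, leaving 9 as the minimum.

9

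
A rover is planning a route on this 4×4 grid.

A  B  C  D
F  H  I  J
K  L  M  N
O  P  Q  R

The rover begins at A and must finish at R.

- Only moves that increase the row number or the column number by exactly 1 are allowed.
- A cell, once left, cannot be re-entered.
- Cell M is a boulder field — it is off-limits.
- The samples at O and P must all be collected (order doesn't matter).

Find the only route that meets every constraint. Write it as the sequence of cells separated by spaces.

Moves only go right or down, so the column and row indices never decrease.
Route from A: 3× down (reaching O), 3× right (reaching R) — 6 moves in all.
Check: all required cells visited.

A F K O P Q R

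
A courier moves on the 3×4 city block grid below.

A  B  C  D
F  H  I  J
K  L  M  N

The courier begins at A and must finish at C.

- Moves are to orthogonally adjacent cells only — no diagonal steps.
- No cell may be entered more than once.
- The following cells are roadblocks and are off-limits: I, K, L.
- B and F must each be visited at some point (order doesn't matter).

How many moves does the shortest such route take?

Any route passes through B and F in some order between A and C. Summing Manhattan distances along each leg and taking the cheapest ordering (A → F → B → C) gives a lower bound of 1 + 2 + 1 = 4 moves.
A route of 4 moves achieves this: A → F → H → B → C.
Since 4 matches the lower bound, it is optimal.

4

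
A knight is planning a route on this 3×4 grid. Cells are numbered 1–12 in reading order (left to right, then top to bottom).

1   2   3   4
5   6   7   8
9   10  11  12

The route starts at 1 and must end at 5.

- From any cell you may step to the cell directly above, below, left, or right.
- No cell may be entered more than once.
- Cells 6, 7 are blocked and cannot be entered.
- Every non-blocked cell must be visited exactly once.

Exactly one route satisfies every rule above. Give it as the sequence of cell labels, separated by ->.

1 -> 2 -> 3 -> 4 -> 8 -> 12 -> 11 -> 10 -> 9 -> 5

Need to visit all 10 open cells exactly once, starting at 1 and ending at 5.
Cell 4 has only two open neighbours (8 and 3), so the path must pass straight through it: one of those is the cell it's entered from and the other is where it exits.
Route from 1: right 3 to 4, down 2 to 12, left 3 to 9, up 1 to 5 — 9 moves in all.
Check: all 10 open cells covered.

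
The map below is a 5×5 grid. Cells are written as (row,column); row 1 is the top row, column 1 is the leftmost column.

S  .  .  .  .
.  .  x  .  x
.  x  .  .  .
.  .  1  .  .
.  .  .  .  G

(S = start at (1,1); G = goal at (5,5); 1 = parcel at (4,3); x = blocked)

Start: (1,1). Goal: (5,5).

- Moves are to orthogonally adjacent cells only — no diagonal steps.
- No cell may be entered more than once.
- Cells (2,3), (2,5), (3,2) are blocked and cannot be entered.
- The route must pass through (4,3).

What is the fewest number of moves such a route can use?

Any route passes through (4,3) somewhere between (1,1) and (5,5). Summing Manhattan distances along the two legs ((1,1) → (4,3) → (5,5)) gives a lower bound of 5 + 3 = 8 moves.
A route of 8 moves achieves this: (1,1) → (2,1) → (3,1) → (4,1) → (4,2) → (4,3) → (5,3) → (5,4) → (5,5).
Since 8 matches the lower bound, it is optimal.

8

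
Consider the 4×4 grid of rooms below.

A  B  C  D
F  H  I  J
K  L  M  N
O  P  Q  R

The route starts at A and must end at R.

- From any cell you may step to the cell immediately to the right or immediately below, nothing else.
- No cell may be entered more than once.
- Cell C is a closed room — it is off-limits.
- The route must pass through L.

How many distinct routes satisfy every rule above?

9

A right/down-only route from A to R makes exactly 3 down-moves and 3 right-moves in some order.
With no other constraints that would be C(6,3) = 20 routes.
Split at L and multiply the segment counts (each segment already excludes blocked cells): A→L: 3; L→R: 3; product = 9.
That gives 9 routes.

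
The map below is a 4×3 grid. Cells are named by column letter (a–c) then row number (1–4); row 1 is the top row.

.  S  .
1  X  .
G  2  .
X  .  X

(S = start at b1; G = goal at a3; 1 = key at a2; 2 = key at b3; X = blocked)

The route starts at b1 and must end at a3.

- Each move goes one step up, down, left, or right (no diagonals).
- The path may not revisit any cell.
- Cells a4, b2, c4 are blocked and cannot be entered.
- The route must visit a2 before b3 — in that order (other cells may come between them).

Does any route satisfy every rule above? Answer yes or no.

Even ignoring the required order, no revisit-free route from b1 to a3 manages to pass through all of a2 and b3: branching out from b1, every path either misses one of them or, having collected them, can no longer reach a3 without re-entering a cell.

no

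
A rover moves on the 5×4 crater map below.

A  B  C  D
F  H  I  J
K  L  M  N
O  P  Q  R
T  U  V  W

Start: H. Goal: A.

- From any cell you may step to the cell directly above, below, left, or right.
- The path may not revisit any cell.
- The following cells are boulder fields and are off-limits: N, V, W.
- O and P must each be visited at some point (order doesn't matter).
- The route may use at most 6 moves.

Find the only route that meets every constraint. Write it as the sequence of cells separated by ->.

H -> L -> P -> O -> K -> F -> A

The budget equals the shortest possible length, so every move has to be on a shortest route through the required cells.
Route from H: 2× down (reaching P), left to O, 3× up (reaching A) — 6 moves in all.
Check: all required cells visited; 6 ≤ 6 moves.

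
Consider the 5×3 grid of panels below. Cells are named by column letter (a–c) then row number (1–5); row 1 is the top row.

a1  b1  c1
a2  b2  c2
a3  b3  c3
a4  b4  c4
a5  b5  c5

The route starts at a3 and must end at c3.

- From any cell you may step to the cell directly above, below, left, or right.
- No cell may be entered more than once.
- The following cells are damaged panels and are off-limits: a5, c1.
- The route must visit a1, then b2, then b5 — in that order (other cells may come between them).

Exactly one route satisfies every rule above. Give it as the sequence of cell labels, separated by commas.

a3, a2, a1, b1, b2, b3, b4, b5, c5, c4, c3

The waypoints must appear in the order a1, b2, b5, with no cell reused.
Route from a3: up 2 to a1, right 1 to b1, down 4 to b5, right 1 to c5, up 2 to c3 — 10 moves in all.
Check: order respected (a1 at step 2, b2 at step 4, b5 at step 7).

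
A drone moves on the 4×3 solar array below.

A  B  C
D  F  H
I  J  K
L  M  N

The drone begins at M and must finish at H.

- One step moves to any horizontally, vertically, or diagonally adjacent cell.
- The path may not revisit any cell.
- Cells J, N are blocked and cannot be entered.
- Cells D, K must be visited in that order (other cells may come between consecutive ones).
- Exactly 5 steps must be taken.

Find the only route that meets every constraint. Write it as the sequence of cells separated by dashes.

The waypoints must appear in the order D, K, with no cell reused.
Route from M: up-left 1 to I, up 1 to D, right 1 to F, down-right 1 to K, up 1 to H — 5 moves in all.
Check: order respected (D at step 2, K at step 4); 5 moves as required.

M - I - D - F - K - H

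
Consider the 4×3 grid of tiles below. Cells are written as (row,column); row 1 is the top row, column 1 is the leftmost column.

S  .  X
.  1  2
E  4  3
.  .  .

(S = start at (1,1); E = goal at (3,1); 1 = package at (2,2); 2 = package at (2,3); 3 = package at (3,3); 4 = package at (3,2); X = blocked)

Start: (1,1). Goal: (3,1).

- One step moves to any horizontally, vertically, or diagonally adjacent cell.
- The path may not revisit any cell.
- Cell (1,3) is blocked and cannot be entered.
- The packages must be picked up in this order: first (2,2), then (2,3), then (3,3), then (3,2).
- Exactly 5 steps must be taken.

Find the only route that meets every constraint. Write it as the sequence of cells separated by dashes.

(1,1) - (2,2) - (2,3) - (3,3) - (3,2) - (3,1)

The waypoints must appear in the order (2,2), (2,3), (3,3), (3,2), with no cell reused.
Route from (1,1): down-right to (2,2), right to (2,3), down to (3,3), 2× left (reaching (3,1)) — 5 moves in all.
Check: order respected (1 at step 1, 2 at step 2, 3 at step 3, 4 at step 4); 5 moves as required.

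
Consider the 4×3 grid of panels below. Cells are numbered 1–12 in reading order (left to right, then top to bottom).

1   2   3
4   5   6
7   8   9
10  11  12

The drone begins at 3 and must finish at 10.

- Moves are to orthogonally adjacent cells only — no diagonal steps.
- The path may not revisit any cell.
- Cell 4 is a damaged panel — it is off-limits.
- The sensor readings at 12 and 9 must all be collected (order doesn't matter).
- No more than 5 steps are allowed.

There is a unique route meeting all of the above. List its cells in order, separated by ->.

3 -> 6 -> 9 -> 12 -> 11 -> 10

Any route must reach 12 and 9 and still end at 10 within 5 moves, so the order of the required stops is forced.
Route from 3: 3× down (reaching 12), 2× left (reaching 10) — 5 moves in all.
Check: all required cells visited; 5 ≤ 5 moves.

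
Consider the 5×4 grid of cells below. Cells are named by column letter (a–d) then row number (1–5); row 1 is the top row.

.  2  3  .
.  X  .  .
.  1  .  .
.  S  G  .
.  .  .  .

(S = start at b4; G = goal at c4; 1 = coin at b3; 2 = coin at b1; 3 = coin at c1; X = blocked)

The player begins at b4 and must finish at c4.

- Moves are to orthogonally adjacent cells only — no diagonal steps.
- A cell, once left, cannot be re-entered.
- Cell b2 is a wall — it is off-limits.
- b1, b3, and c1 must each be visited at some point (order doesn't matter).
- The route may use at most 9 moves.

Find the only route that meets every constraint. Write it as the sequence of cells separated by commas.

b4, b3, a3, a2, a1, b1, c1, c2, c3, c4

The 9-move cap with required stops at b1, b3, c1 leaves no slack for detours.
Route from b4: up 1 to b3, left 1 to a3, up 2 to a1, right 2 to c1, down 3 to c4 — 9 moves in all.
Check: all required cells visited; 9 ≤ 9 moves.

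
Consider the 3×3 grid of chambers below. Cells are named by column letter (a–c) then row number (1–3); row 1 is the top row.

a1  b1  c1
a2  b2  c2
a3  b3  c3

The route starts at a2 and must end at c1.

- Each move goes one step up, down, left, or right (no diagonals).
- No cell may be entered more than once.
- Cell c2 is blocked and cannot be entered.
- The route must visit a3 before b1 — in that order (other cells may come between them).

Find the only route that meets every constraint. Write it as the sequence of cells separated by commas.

a2, a3, b3, b2, b1, c1

The waypoints must appear in the order a3, b1, with no cell reused.
Route from a2: down 1 to a3, right 1 to b3, up 2 to b1, right 1 to c1 — 5 moves in all.
Check: order respected (a3 at step 1, b1 at step 4).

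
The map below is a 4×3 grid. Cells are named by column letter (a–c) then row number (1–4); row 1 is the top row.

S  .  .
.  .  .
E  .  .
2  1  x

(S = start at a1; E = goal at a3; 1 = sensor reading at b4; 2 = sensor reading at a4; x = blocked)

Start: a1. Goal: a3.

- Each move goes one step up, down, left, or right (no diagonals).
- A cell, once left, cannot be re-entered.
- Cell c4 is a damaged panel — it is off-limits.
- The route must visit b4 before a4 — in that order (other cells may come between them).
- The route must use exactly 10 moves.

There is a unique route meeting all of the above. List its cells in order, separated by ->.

a1 -> a2 -> b2 -> b1 -> c1 -> c2 -> c3 -> b3 -> b4 -> a4 -> a3

The waypoints must appear in the order b4, a4, with no cell reused.
Route from a1: down 1 to a2, right 1 to b2, up 1 to b1, right 1 to c1, down 2 to c3, left 1 to b3, down 1 to b4, left 1 to a4, up 1 to a3 — 10 moves in all.
Check: order respected (1 at step 8, 2 at step 9); 10 moves as required.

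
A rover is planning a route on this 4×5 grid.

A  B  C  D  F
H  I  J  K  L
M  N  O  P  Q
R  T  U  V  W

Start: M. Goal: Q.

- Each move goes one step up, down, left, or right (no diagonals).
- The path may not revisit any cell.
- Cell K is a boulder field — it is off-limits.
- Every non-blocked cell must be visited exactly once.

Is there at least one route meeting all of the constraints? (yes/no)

Colour the cells like a checkerboard: each orthogonal step flips colour, so a Hamiltonian route alternates colours. Here there are 9 cells of one colour and 10 of the other, with start on the same colour as the goal — the counts and endpoints can't be arranged into an alternating sequence of length 19, so no Hamiltonian route exists.

no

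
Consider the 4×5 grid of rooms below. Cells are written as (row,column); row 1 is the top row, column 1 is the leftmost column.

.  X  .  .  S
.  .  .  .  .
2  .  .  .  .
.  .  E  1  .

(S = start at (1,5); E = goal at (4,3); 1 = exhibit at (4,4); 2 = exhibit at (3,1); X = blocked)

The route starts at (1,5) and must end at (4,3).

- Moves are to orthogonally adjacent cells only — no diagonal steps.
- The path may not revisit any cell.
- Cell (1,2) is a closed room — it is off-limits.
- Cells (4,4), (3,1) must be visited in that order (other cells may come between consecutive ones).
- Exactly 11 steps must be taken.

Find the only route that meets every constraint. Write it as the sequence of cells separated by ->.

The waypoints must appear in the order (4,4), (3,1), with no cell reused.
Route from (1,5): down 3 to (4,5), left 1 to (4,4), up 1 to (3,4), left 3 to (3,1), down 1 to (4,1), right 2 to (4,3) — 11 moves in all.
Check: order respected (1 at step 4, 2 at step 8); 11 moves as required.

(1,5) -> (2,5) -> (3,5) -> (4,5) -> (4,4) -> (3,4) -> (3,3) -> (3,2) -> (3,1) -> (4,1) -> (4,2) -> (4,3)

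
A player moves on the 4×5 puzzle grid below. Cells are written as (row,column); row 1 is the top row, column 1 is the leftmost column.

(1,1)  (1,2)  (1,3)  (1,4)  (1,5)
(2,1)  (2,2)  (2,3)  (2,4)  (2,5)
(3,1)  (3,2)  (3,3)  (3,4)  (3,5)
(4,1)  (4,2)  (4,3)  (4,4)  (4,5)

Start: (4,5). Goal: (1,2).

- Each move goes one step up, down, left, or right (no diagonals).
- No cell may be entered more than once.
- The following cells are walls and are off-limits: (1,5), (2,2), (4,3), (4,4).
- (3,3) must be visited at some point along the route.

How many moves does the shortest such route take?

Any route passes through (3,3) somewhere between (4,5) and (1,2). Summing Manhattan distances along the two legs ((4,5) → (3,3) → (1,2)) gives a lower bound of 3 + 3 = 6 moves.
A route of 6 moves achieves this: (4,5) → (3,5) → (3,4) → (3,3) → (2,3) → (1,3) → (1,2).
Since 6 matches the lower bound, it is optimal.

6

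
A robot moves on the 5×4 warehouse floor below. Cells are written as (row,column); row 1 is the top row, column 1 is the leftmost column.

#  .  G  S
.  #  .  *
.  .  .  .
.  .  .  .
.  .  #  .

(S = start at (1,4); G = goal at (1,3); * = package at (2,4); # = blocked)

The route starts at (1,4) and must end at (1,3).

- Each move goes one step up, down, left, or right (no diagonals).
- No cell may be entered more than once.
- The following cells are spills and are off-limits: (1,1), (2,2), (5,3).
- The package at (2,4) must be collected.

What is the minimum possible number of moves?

Any route passes through (2,4) somewhere between (1,4) and (1,3). Summing Manhattan distances along the two legs ((1,4) → (2,4) → (1,3)) gives a lower bound of 1 + 2 = 3 moves.
A route of 3 moves achieves this: (1,4) → (2,4) → (2,3) → (1,3).
Since 3 matches the lower bound, it is optimal.

3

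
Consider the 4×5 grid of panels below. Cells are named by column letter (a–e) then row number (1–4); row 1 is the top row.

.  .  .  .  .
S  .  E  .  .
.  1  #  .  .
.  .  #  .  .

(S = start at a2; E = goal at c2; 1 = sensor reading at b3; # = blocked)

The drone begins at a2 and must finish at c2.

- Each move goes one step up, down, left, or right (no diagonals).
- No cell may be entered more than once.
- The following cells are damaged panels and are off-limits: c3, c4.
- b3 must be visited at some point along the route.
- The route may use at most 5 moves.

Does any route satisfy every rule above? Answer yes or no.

One route that works: a2 → a3 → b3 → b2 → c2.

yes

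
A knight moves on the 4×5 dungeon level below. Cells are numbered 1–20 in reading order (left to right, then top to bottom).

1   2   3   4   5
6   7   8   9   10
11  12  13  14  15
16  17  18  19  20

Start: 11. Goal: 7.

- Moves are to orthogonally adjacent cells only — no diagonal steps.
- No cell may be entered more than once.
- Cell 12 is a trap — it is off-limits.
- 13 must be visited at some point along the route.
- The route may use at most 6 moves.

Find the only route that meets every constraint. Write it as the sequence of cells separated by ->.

Any route must reach 13 and still end at 7 within 6 moves, so the order of the required stops is forced.
Route from 11: down to 16, 2× right (reaching 18), 2× up (reaching 8), left to 7 — 6 moves in all.
Check: all required cells visited; 6 ≤ 6 moves.

11 -> 16 -> 17 -> 18 -> 13 -> 8 -> 7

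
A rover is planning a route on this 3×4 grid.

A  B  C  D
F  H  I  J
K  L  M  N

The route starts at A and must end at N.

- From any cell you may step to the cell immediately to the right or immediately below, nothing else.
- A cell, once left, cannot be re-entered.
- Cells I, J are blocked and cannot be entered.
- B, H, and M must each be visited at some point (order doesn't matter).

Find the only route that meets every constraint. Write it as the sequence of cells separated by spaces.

A B H L M N

Moves only go right or down, so the column and row indices never decrease.
Route from A: right to B, 2× down (reaching L), 2× right (reaching N) — 5 moves in all.
Check: all required cells visited.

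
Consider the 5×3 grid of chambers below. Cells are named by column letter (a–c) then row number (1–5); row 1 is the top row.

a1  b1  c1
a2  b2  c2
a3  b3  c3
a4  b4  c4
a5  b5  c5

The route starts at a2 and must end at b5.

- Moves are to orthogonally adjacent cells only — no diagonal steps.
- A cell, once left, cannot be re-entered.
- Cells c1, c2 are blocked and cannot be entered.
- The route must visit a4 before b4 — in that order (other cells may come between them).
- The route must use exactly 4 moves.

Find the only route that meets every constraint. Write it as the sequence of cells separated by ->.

a2 -> a3 -> a4 -> b4 -> b5

The waypoints must appear in the order a4, b4, with no cell reused.
Route from a2: down 2 to a4, right 1 to b4, down 1 to b5 — 4 moves in all.
Check: order respected (a4 at step 2, b4 at step 3); 4 moves as required.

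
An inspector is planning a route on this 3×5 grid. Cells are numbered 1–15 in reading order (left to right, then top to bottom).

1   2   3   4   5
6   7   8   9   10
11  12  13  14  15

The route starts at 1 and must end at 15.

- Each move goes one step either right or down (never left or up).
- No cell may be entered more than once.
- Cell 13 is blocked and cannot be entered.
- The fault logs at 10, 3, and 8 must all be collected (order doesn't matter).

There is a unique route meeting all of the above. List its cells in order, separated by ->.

Moves only go right or down, so the column and row indices never decrease.
Route from 1: right 2 to 3, down 1 to 8, right 2 to 10, down 1 to 15 — 6 moves in all.
Check: all required cells visited.

1 -> 2 -> 3 -> 8 -> 9 -> 10 -> 15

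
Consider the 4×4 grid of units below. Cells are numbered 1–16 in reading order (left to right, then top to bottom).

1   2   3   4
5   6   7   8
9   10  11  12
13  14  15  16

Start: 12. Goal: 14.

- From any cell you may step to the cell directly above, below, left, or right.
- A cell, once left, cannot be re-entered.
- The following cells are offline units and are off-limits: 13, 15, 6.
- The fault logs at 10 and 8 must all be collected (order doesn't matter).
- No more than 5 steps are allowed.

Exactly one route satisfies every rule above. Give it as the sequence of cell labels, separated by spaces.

The 5-move cap with required stops at 10, 8 leaves no slack for detours.
Route from 12: up 1 to 8, left 1 to 7, down 1 to 11, left 1 to 10, down 1 to 14 — 5 moves in all.
Check: all required cells visited; 5 ≤ 5 moves.

12 8 7 11 10 14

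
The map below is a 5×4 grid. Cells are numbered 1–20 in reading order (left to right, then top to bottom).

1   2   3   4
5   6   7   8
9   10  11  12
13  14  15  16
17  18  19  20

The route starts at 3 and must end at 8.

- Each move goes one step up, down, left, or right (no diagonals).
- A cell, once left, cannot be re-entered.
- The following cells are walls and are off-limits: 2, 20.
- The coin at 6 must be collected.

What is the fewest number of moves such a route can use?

6

Any route passes through 6 somewhere between 3 and 8. Summing Manhattan distances along the two legs (3 → 6 → 8) gives a lower bound of 2 + 2 = 4 moves.
The shortest route satisfying every rule uses 6 moves: 3 → 7 → 6 → 10 → 11 → 12 → 8.
The no-revisit rule (legs can't share cells) pushes the minimum above the 4-move bound; an exhaustive check rules out every length from 4 to 5, leaving 6 as the minimum.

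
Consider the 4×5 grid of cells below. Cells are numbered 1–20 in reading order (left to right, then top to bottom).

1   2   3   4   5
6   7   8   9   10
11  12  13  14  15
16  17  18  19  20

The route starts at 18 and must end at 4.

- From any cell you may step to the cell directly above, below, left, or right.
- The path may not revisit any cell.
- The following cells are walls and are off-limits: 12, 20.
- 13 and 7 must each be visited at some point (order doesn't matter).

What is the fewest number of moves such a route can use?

Any route passes through 13 and 7 in some order between 18 and 4. Summing Manhattan distances along each leg and taking the cheapest ordering (18 → 13 → 7 → 4) gives a lower bound of 1 + 2 + 3 = 6 moves.
A route of 6 moves achieves this: 18 → 13 → 8 → 7 → 2 → 3 → 4.
Since 6 matches the lower bound, it is optimal.

6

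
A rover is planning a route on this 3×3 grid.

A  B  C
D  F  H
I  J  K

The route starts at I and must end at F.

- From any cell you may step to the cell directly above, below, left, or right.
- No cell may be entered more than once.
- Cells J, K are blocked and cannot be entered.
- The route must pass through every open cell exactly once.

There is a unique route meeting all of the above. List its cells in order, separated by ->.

I -> D -> A -> B -> C -> H -> F

Need to visit all 7 open cells exactly once, starting at I and ending at F.
Cell H has only two open neighbours (C and F), so the path must pass straight through it: one of those is the cell it's entered from and the other is where it exits.
Route from I: 2× up (reaching A), 2× right (reaching C), down to H, left to F — 6 moves in all.
Check: all 7 open cells covered.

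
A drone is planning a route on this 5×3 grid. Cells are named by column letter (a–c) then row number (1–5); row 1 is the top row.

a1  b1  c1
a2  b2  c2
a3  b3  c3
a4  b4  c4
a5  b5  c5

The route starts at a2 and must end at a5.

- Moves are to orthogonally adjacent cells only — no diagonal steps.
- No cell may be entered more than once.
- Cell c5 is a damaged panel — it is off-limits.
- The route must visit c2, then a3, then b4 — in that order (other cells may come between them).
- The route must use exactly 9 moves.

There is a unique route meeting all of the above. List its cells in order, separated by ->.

a2 -> b2 -> c2 -> c3 -> b3 -> a3 -> a4 -> b4 -> b5 -> a5

The waypoints must appear in the order c2, a3, b4, with no cell reused.
Route from a2: 2× right (reaching c2), down to c3, 2× left (reaching a3), down to a4, right to b4, down to b5, left to a5 — 9 moves in all.
Check: order respected (c2 at step 2, a3 at step 5, b4 at step 7); 9 moves as required.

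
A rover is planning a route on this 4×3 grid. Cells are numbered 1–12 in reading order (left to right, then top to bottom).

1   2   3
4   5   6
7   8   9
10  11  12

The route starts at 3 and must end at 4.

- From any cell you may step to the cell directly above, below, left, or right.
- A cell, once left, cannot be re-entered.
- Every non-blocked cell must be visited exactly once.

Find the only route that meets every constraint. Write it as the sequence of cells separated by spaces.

3 6 9 12 11 10 7 8 5 2 1 4

Need to visit all 12 open cells exactly once, starting at 3 and ending at 4.
Cell 10 has only two open neighbours (7 and 11), so the path must pass straight through it: one of those is the cell it's entered from and the other is where it exits.
Route from 3: down 3 to 12, left 2 to 10, up 1 to 7, right 1 to 8, up 2 to 2, left 1 to 1, down 1 to 4 — 11 moves in all.
Check: all 12 open cells covered.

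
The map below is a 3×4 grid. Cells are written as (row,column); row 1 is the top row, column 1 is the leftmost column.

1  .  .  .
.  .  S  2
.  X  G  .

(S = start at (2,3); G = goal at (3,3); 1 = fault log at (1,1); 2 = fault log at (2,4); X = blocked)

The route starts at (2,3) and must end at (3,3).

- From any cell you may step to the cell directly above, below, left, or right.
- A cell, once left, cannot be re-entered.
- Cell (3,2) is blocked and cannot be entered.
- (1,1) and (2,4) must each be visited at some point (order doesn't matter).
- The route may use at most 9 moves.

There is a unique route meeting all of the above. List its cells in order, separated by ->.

The budget equals the shortest possible length, so every move has to be on a shortest route through the required cells.
Route from (2,3): left 2 to (2,1), up 1 to (1,1), right 3 to (1,4), down 2 to (3,4), left 1 to (3,3) — 9 moves in all.
Check: all required cells visited; 9 ≤ 9 moves.

(2,3) -> (2,2) -> (2,1) -> (1,1) -> (1,2) -> (1,3) -> (1,4) -> (2,4) -> (3,4) -> (3,3)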